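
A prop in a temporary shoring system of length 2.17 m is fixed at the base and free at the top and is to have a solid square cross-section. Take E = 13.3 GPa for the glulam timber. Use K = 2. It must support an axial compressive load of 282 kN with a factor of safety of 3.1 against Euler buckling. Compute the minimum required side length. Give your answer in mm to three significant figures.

Required P_cr = n·P = 3.1 × 282 = 874.2 kN
L_e = K·L = 2 × 2.17 = 4.340 m
Required I = P_cr·L_e²/(π²E) = 8.742×10^5 × 4.340² / (π² × 1.33×10^10) = 1.254×10^-4 m⁴
I_req = 1.254×10^8 mm⁴
Solid square: I = a⁴/12  ⇒  a = (12I)^(1/4) = (12×1.254×10^8)^(1/4) = 197 mm

a ≈ 197 mm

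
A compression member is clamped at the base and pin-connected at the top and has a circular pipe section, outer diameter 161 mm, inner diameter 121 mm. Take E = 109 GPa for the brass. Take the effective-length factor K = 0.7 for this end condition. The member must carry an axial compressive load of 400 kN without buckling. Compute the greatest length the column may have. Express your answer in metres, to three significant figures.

d_o = 161 mm, d_i = 121 mm
I = π(d_o⁴ − d_i⁴)/64 = π(161⁴ − 121.0⁴)/64 = 2.246×10^7 mm⁴
I = 2.246×10^-5 m⁴
At the buckling limit P_cr = P = 4.000×10^5 N
From P_cr = π²EI/(K·L)²:  L = (1/K)·√(π²EI/P_cr) = (1/0.7)·√(π²×1.09×10^11×2.246×10^-5/4.000×10^5)
L = 11.1 m

L_max ≈ 11.1 m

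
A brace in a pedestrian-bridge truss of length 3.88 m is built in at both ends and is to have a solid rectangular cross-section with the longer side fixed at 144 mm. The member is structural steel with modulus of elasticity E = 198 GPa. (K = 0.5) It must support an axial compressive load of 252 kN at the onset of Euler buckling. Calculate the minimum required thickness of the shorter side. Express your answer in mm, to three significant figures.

L_e = K·L = 0.5 × 3.88 = 1.940 m
Required I = P_cr·L_e²/(π²E) = 2.520×10^5 × 1.940² / (π² × 1.98×10^11) = 4.853×10^-7 m⁴
I_req = 4.853×10^5 mm⁴
Rectangle, weak axis: I_min = h·b³/12 with h = 144 mm fixed  ⇒  b = (12I/h)^(1/3) = 34.3 mm

b ≈ 34.3 mm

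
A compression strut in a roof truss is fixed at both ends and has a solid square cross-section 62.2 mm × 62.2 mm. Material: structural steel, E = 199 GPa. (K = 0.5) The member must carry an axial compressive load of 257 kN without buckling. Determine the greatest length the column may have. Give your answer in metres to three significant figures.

L_max ≈ 6.17 m

I = a⁴/12 = 62.2⁴/12 = 1.247×10^6 mm⁴
I = 1.247×10^-6 m⁴
At the buckling limit P_cr = P = 2.570×10^5 N
From P_cr = π²EI/(K·L)²:  L = (1/K)·√(π²EI/P_cr) = (1/0.5)·√(π²×1.99×10^11×1.247×10^-6/2.570×10^5)
L = 6.17 m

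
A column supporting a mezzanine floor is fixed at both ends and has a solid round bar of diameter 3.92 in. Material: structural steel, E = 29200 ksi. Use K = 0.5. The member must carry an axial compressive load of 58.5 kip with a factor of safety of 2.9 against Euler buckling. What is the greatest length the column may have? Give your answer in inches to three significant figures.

I = πd⁴/64 = π×3.92⁴/64 = 11.59 in⁴
Required critical load P_cr = n·P = 2.9 × 58.5 = 169.6 kip = 1.696×10^5 lb
From P_cr = π²EI/(K·L)²:  L = (1/K)·√(π²EI/P_cr) = (1/0.5)·√(π²×2.92×10^7×11.59/1.696×10^5)
L = 281 in

L_max ≈ 281 in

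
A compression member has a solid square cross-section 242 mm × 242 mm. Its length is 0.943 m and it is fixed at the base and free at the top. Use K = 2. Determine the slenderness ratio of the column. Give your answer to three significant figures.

For a square r = a/√12 = 242/√12 = 69.86 mm
L_e = K·L = 2 × 0.943 m = 1.886 m = 1886.0 mm
λ = L_e / r_min = 1886.0 / 69.86 = 27.0

λ ≈ 27.0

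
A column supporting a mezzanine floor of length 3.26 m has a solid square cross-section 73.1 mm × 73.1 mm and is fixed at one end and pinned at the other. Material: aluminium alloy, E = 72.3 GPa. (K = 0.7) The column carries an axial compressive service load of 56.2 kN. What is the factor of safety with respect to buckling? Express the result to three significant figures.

n ≈ 5.80

I = a⁴/12 = 73.1⁴/12 = 2.380×10^6 mm⁴
I = 2.380×10^6 mm⁴ = 2.380×10^-6 m⁴
Effective length L_e = K·L = 0.7 × 3.26 = 2.282 m
P_cr = π²EI / L_e² = π² × 72.3×10⁹ × 2.380×10^-6 / 2.282² = 3.261×10^5 N
Factor of safety n = P_cr / P = 326.06 / 56.2 = 5.80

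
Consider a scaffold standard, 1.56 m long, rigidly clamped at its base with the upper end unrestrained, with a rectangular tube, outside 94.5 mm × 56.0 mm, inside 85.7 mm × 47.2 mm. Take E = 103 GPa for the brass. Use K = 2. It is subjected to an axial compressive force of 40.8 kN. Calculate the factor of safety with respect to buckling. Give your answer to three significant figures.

Weak-axis I_min = (h_o·b_o³ − h_i·b_i³)/12 with b_o = 56.0, b_i = 47.20 mm (shorter outer/inner sides).
I_min = (94.5×56.0³ − 85.70×47.20³)/12 = 6.320×10^5 mm⁴
I = 6.320×10^5 mm⁴ = 6.320×10^-7 m⁴
Effective length L_e = K·L = 2 × 1.56 = 3.120 m
P_cr = π²EI / L_e² = π² × 103×10⁹ × 6.320×10^-7 / 3.120² = 6.600×10^4 N
Factor of safety n = P_cr / P = 66.000 / 40.8 = 1.62

n ≈ 1.62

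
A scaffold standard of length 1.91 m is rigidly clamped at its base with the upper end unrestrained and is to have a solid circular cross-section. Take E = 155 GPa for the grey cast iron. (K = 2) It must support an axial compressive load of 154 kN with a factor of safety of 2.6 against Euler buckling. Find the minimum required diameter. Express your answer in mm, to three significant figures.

d ≈ 93.9 mm

Required P_cr = n·P = 2.6 × 154 = 400.4 kN
L_e = K·L = 2 × 1.91 = 3.820 m
Required I = P_cr·L_e²/(π²E) = 4.004×10^5 × 3.820² / (π² × 1.55×10^11) = 3.819×10^-6 m⁴
I_req = 3.819×10^6 mm⁴
Solid circle: I = πd⁴/64  ⇒  d = (64I/π)^(1/4) = (64×3.819×10^6/π)^(1/4) = 93.9 mm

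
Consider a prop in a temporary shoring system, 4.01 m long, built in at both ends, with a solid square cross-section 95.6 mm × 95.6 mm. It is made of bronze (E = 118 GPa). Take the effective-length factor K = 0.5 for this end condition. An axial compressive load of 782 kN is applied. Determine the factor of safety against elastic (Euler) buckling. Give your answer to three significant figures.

I = a⁴/12 = 95.6⁴/12 = 6.961×10^6 mm⁴
I = 6.961×10^6 mm⁴ = 6.961×10^-6 m⁴
Effective length L_e = K·L = 0.5 × 4.01 = 2.005 m
P_cr = π²EI / L_e² = π² × 118×10⁹ × 6.961×10^-6 / 2.005² = 2.017×10^6 N
Factor of safety n = P_cr / P = 2016.5 / 782 = 2.58

n ≈ 2.58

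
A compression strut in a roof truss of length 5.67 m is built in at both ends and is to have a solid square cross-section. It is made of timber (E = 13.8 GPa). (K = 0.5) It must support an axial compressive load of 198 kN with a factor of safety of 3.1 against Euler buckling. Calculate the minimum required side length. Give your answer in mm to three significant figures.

a ≈ 144 mm

Required P_cr = n·P = 3.1 × 198 = 613.8 kN
L_e = K·L = 0.5 × 5.67 = 2.835 m
Required I = P_cr·L_e²/(π²E) = 6.138×10^5 × 2.835² / (π² × 1.38×10^10) = 3.622×10^-5 m⁴
I_req = 3.622×10^7 mm⁴
Solid square: I = a⁴/12  ⇒  a = (12I)^(1/4) = (12×3.622×10^7)^(1/4) = 144 mm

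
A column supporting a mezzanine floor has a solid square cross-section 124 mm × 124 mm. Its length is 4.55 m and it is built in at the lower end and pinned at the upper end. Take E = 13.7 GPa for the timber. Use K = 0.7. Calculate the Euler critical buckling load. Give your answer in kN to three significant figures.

P_cr ≈ 263 kN

I = a⁴/12 = 124⁴/12 = 1.970×10^7 mm⁴
I = 1.970×10^7 mm⁴ = 1.970×10^-5 m⁴
Effective length L_e = K·L = 0.7 × 4.55 = 3.185 m
P_cr = π²EI / L_e² = π² × 13.7×10⁹ × 1.970×10^-5 / 3.185² = 2.626×10^5 N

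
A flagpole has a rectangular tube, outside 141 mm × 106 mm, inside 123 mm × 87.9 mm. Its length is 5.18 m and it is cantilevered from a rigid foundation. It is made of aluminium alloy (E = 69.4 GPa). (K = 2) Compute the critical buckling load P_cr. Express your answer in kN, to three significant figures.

P_cr ≈ 44.9 kN

Weak-axis I_min = (h_o·b_o³ − h_i·b_i³)/12 with b_o = 106, b_i = 87.90 mm (shorter outer/inner sides).
I_min = (141×106³ − 123.0×87.90³)/12 = 7.033×10^6 mm⁴
I = 7.033×10^6 mm⁴ = 7.033×10^-6 m⁴
Effective length L_e = K·L = 2 × 5.18 = 10.36 m
P_cr = π²EI / L_e² = π² × 69.4×10⁹ × 7.033×10^-6 / 10.36² = 4.488×10^4 N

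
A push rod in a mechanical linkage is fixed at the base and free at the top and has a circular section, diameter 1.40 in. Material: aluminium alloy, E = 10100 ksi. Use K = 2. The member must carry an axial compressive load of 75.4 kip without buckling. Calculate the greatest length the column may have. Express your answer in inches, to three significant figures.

L_max ≈ 7.89 in

I = πd⁴/64 = π×1.40⁴/64 = 0.1886 in⁴
At the buckling limit P_cr = P = 7.540×10^4 lb
From P_cr = π²EI/(K·L)²:  L = (1/K)·√(π²EI/P_cr) = (1/2)·√(π²×1.01×10^7×0.1886/7.540×10^4)
L = 7.89 in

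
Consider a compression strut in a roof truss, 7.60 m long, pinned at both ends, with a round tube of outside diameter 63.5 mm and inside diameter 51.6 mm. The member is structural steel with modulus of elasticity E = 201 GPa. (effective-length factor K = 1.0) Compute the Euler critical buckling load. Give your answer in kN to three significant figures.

P_cr ≈ 15.5 kN

d_o = 63.5 mm, d_i = 51.6 mm
I = π(d_o⁴ − d_i⁴)/64 = π(63.5⁴ − 51.60⁴)/64 = 4.501×10^5 mm⁴
I = 4.501×10^5 mm⁴ = 4.501×10^-7 m⁴
Effective length L_e = K·L = 1 × 7.60 = 7.600 m
P_cr = π²EI / L_e² = π² × 201×10⁹ × 4.501×10^-7 / 7.600² = 1.546×10^4 N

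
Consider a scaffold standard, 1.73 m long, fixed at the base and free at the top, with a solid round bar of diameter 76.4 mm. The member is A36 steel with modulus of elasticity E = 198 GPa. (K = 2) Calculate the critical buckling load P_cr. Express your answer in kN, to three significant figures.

I = πd⁴/64 = π×76.4⁴/64 = 1.672×10^6 mm⁴
I = 1.672×10^6 mm⁴ = 1.672×10^-6 m⁴
Effective length L_e = K·L = 2 × 1.73 = 3.460 m
P_cr = π²EI / L_e² = π² × 198×10⁹ × 1.672×10^-6 / 3.460² = 2.730×10^5 N

P_cr ≈ 273 kN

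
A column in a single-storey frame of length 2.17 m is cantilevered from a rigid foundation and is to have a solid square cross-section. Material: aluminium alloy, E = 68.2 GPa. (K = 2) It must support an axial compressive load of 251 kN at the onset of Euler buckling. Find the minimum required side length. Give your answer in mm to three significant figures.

a ≈ 95.8 mm

L_e = K·L = 2 × 2.17 = 4.340 m
Required I = P_cr·L_e²/(π²E) = 2.510×10^5 × 4.340² / (π² × 6.82×10^10) = 7.024×10^-6 m⁴
I_req = 7.024×10^6 mm⁴
Solid square: I = a⁴/12  ⇒  a = (12I)^(1/4) = (12×7.024×10^6)^(1/4) = 95.8 mm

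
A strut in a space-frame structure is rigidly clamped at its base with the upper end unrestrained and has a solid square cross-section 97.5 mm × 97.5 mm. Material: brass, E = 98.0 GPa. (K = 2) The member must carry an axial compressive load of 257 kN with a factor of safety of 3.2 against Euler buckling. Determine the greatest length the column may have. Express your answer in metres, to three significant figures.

L_max ≈ 1.49 m

I = a⁴/12 = 97.5⁴/12 = 7.531×10^6 mm⁴
I = 7.531×10^-6 m⁴
Required critical load P_cr = n·P = 3.2 × 257 = 822.4 kN = 8.224×10^5 N
From P_cr = π²EI/(K·L)²:  L = (1/K)·√(π²EI/P_cr) = (1/2)·√(π²×9.80×10^10×7.531×10^-6/8.224×10^5)
L = 1.49 m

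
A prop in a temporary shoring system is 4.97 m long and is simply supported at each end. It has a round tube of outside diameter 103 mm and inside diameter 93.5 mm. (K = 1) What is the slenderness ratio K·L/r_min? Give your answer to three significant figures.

d_o = 103 mm, d_i = 93.5 mm
I = π(d_o⁴ − d_i⁴)/64 = π(103⁴ − 93.50⁴)/64 = 1.773×10^6 mm⁴
A = 1.466×10^3 mm²;  r_min = √(I/A) = √(1.773×10^6/1.466×10^3) = 34.78 mm
L_e = K·L = 1 × 4.97 m = 4.970 m = 4970.0 mm
λ = L_e / r_min = 4970.0 / 34.78 = 143

λ ≈ 143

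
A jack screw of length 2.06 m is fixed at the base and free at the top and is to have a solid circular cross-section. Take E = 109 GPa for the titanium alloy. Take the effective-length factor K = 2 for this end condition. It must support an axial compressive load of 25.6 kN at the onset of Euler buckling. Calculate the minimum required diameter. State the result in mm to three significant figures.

L_e = K·L = 2 × 2.06 = 4.120 m
Required I = P_cr·L_e²/(π²E) = 2.560×10^4 × 4.120² / (π² × 1.09×10^11) = 4.039×10^-7 m⁴
I_req = 4.039×10^5 mm⁴
Solid circle: I = πd⁴/64  ⇒  d = (64I/π)^(1/4) = (64×4.039×10^5/π)^(1/4) = 53.6 mm

d ≈ 53.6 mm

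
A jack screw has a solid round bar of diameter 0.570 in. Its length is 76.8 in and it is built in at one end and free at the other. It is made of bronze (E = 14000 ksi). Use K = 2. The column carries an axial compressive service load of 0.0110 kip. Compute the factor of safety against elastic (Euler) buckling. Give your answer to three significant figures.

n ≈ 2.76

I = πd⁴/64 = π×0.570⁴/64 = 5.182×10^-3 in⁴
Effective length L_e = K·L = 2 × 76.8 = 153.6 in
P_cr = π²EI / L_e² = π² × 14000×10³ × 5.182×10^-3 / 153.6² = 30.35 lb
Factor of safety n = P_cr / P = 0.030347 / 0.0110 = 2.76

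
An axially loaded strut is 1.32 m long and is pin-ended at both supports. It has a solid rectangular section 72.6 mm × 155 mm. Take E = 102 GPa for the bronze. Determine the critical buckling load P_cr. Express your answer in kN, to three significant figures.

P_cr ≈ 2860 kN

Buckling occurs about the weak axis: I_min = h·b³/12 with b = 72.6 mm (the shorter side).
I_min = 155×72.6³/12 = 4.943×10^6 mm⁴
I = 4.943×10^6 mm⁴ = 4.943×10^-6 m⁴
Effective length L_e = K·L = 1 × 1.32 = 1.320 m
P_cr = π²EI / L_e² = π² × 102×10⁹ × 4.943×10^-6 / 1.320² = 2.856×10^6 N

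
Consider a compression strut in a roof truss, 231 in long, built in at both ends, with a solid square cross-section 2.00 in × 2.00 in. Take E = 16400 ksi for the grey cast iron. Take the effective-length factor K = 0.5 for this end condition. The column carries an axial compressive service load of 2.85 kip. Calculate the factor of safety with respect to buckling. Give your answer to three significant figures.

n ≈ 5.68

I = a⁴/12 = 2.00⁴/12 = 1.333 in⁴
Effective length L_e = K·L = 0.5 × 231 = 115.5 in
P_cr = π²EI / L_e² = π² × 16400×10³ × 1.333 / 115.5² = 1.618×10^4 lb
Factor of safety n = P_cr / P = 16.178 / 2.85 = 5.68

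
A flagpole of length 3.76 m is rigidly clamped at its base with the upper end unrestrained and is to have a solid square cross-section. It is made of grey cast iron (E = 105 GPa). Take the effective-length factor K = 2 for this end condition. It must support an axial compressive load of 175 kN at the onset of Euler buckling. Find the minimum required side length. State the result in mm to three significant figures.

a ≈ 103 mm

L_e = K·L = 2 × 3.76 = 7.520 m
Required I = P_cr·L_e²/(π²E) = 1.750×10^5 × 7.520² / (π² × 1.05×10^11) = 9.550×10^-6 m⁴
I_req = 9.550×10^6 mm⁴
Solid square: I = a⁴/12  ⇒  a = (12I)^(1/4) = (12×9.550×10^6)^(1/4) = 103 mm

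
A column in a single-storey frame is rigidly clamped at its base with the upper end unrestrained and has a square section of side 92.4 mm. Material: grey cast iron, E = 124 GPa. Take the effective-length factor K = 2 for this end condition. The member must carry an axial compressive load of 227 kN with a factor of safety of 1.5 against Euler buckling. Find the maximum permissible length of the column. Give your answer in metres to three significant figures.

I = a⁴/12 = 92.4⁴/12 = 6.074×10^6 mm⁴
I = 6.074×10^-6 m⁴
Required critical load P_cr = n·P = 1.5 × 227 = 340.5 kN = 3.405×10^5 N
From P_cr = π²EI/(K·L)²:  L = (1/K)·√(π²EI/P_cr) = (1/2)·√(π²×1.24×10^11×6.074×10^-6/3.405×10^5)
L = 2.34 m

L_max ≈ 2.34 m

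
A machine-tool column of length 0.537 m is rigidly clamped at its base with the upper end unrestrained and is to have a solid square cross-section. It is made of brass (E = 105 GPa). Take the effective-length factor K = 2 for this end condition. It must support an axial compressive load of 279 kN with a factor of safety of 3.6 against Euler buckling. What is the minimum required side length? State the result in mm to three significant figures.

a ≈ 60.5 mm

Required P_cr = n·P = 3.6 × 279 = 1004 kN
L_e = K·L = 2 × 0.537 = 1.074 m
Required I = P_cr·L_e²/(π²E) = 1.004×10^6 × 1.074² / (π² × 1.05×10^11) = 1.118×10^-6 m⁴
I_req = 1.118×10^6 mm⁴
Solid square: I = a⁴/12  ⇒  a = (12I)^(1/4) = (12×1.118×10^6)^(1/4) = 60.5 mm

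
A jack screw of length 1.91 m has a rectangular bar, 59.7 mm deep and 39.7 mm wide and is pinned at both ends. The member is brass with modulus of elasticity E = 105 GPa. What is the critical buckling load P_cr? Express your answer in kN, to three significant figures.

P_cr ≈ 88.4 kN

Buckling occurs about the weak axis: I_min = h·b³/12 with b = 39.7 mm (the shorter side).
I_min = 59.7×39.7³/12 = 3.113×10^5 mm⁴
I = 3.113×10^5 mm⁴ = 3.113×10^-7 m⁴
Effective length L_e = K·L = 1 × 1.91 = 1.910 m
P_cr = π²EI / L_e² = π² × 105×10⁹ × 3.113×10^-7 / 1.910² = 8.843×10^4 N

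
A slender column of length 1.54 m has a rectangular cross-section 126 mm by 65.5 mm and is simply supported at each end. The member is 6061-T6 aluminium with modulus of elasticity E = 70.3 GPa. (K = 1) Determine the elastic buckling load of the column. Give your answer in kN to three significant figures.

P_cr ≈ 863 kN

Buckling occurs about the weak axis: I_min = h·b³/12 with b = 65.5 mm (the shorter side).
I_min = 126×65.5³/12 = 2.951×10^6 mm⁴
I = 2.951×10^6 mm⁴ = 2.951×10^-6 m⁴
Effective length L_e = K·L = 1 × 1.54 = 1.540 m
P_cr = π²EI / L_e² = π² × 70.3×10⁹ × 2.951×10^-6 / 1.540² = 8.632×10^5 N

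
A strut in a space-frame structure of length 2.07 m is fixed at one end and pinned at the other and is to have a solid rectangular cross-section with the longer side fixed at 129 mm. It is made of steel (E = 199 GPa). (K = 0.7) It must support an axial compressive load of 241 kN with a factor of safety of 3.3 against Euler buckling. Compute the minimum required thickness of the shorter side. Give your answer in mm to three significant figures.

Required P_cr = n·P = 3.3 × 241 = 795.3 kN
L_e = K·L = 0.7 × 2.07 = 1.449 m
Required I = P_cr·L_e²/(π²E) = 7.953×10^5 × 1.449² / (π² × 1.99×10^11) = 8.502×10^-7 m⁴
I_req = 8.502×10^5 mm⁴
Rectangle, weak axis: I_min = h·b³/12 with h = 129 mm fixed  ⇒  b = (12I/h)^(1/3) = 42.9 mm

b ≈ 42.9 mm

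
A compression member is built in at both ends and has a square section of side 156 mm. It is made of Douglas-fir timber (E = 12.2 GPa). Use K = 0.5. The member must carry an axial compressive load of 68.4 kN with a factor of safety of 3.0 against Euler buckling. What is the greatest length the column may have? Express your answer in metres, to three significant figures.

L_max ≈ 10.8 m

I = a⁴/12 = 156⁴/12 = 4.935×10^7 mm⁴
I = 4.935×10^-5 m⁴
Required critical load P_cr = n·P = 3.0 × 68.4 = 205.2 kN = 2.052×10^5 N
From P_cr = π²EI/(K·L)²:  L = (1/K)·√(π²EI/P_cr) = (1/0.5)·√(π²×1.22×10^10×4.935×10^-5/2.052×10^5)
L = 10.8 m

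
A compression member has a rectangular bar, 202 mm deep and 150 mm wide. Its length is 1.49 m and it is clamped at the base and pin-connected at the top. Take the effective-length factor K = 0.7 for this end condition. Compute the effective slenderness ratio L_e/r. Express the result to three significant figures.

λ ≈ 24.1

For a rectangle r_min = b/√12 = 150/√12 = 43.30 mm
L_e = K·L = 0.7 × 1.49 m = 1.043 m = 1043.0 mm
λ = L_e / r_min = 1043.0 / 43.30 = 24.1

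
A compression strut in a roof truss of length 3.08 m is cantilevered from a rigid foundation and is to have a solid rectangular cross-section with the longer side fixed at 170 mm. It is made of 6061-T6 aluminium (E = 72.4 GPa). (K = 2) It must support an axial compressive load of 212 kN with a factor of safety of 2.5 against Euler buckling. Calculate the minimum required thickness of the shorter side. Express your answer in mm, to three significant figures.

Required P_cr = n·P = 2.5 × 212 = 530.0 kN
L_e = K·L = 2 × 3.08 = 6.160 m
Required I = P_cr·L_e²/(π²E) = 5.300×10^5 × 6.160² / (π² × 7.24×10^10) = 2.814×10^-5 m⁴
I_req = 2.814×10^7 mm⁴
Rectangle, weak axis: I_min = h·b³/12 with h = 170 mm fixed  ⇒  b = (12I/h)^(1/3) = 126 mm

b ≈ 126 mm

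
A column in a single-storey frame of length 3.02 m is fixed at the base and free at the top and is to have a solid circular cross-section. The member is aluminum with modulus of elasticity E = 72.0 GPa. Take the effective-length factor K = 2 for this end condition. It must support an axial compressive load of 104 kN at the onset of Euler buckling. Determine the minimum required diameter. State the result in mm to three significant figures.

d ≈ 102 mm

L_e = K·L = 2 × 3.02 = 6.040 m
Required I = P_cr·L_e²/(π²E) = 1.040×10^5 × 6.040² / (π² × 7.20×10^10) = 5.339×10^-6 m⁴
I_req = 5.339×10^6 mm⁴
Solid circle: I = πd⁴/64  ⇒  d = (64I/π)^(1/4) = (64×5.339×10^6/π)^(1/4) = 102 mm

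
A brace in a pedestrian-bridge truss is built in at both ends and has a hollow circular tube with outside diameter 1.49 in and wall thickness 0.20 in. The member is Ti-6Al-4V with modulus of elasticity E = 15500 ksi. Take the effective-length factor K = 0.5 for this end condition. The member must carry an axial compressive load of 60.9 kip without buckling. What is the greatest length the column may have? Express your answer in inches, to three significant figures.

L_max ≈ 41.7 in

Inner diameter d_i = 1.49 − 2×0.20 = 1.090 in
I = π(d_o⁴ − d_i⁴)/64 = π(1.49⁴ − 1.090⁴)/64 = 0.1727 in⁴
At the buckling limit P_cr = P = 6.090×10^4 lb
From P_cr = π²EI/(K·L)²:  L = (1/K)·√(π²EI/P_cr) = (1/0.5)·√(π²×1.55×10^7×0.1727/6.090×10^4)
L = 41.7 in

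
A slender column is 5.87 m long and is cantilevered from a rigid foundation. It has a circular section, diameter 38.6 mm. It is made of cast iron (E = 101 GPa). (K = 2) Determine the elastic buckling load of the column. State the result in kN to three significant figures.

I = πd⁴/64 = π×38.6⁴/64 = 1.090×10^5 mm⁴
I = 1.090×10^5 mm⁴ = 1.090×10^-7 m⁴
Effective length L_e = K·L = 2 × 5.87 = 11.74 m
P_cr = π²EI / L_e² = π² × 101×10⁹ × 1.090×10^-7 / 11.74² = 788.1 N

P_cr ≈ 0.788 kN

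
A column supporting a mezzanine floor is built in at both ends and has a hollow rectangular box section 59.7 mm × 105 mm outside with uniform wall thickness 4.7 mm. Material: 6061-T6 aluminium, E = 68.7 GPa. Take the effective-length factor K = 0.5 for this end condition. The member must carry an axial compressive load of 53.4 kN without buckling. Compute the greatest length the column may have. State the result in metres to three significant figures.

L_max ≈ 6.56 m

Inner dimensions: h_i = 105 − 2×4.7 = 95.60 mm, b_i = 59.7 − 2×4.7 = 50.30 mm
Weak-axis I_min = (h_o·b_o³ − h_i·b_i³)/12 with b_o = 59.7, b_i = 50.30 mm (shorter outer/inner sides).
I_min = (105×59.7³ − 95.60×50.30³)/12 = 8.479×10^5 mm⁴
I = 8.479×10^-7 m⁴
At the buckling limit P_cr = P = 5.340×10^4 N
From P_cr = π²EI/(K·L)²:  L = (1/K)·√(π²EI/P_cr) = (1/0.5)·√(π²×6.87×10^10×8.479×10^-7/5.340×10^4)
L = 6.56 m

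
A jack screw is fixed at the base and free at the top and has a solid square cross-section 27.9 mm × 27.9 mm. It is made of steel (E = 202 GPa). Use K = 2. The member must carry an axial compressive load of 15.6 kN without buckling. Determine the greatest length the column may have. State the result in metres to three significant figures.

L_max ≈ 1.27 m

I = a⁴/12 = 27.9⁴/12 = 5.049×10^4 mm⁴
I = 5.049×10^-8 m⁴
At the buckling limit P_cr = P = 1.560×10^4 N
From P_cr = π²EI/(K·L)²:  L = (1/K)·√(π²EI/P_cr) = (1/2)·√(π²×2.02×10^11×5.049×10^-8/1.560×10^4)
L = 1.27 m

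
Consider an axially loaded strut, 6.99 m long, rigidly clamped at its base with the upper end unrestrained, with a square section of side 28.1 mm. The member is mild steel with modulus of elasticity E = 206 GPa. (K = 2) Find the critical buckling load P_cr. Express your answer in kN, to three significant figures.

I = a⁴/12 = 28.1⁴/12 = 5.196×10^4 mm⁴
I = 5.196×10^4 mm⁴ = 5.196×10^-8 m⁴
Effective length L_e = K·L = 2 × 6.99 = 13.98 m
P_cr = π²EI / L_e² = π² × 206×10⁹ × 5.196×10^-8 / 13.98² = 540.5 N

P_cr ≈ 0.541 kN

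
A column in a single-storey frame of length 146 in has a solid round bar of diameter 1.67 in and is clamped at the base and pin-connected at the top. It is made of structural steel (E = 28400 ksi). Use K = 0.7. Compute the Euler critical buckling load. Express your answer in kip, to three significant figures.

I = πd⁴/64 = π×1.67⁴/64 = 0.3818 in⁴
Effective length L_e = K·L = 0.7 × 146 = 102.2 in
P_cr = π²EI / L_e² = π² × 28400×10³ × 0.3818 / 102.2² = 1.025×10^4 lb

P_cr ≈ 10.2 kip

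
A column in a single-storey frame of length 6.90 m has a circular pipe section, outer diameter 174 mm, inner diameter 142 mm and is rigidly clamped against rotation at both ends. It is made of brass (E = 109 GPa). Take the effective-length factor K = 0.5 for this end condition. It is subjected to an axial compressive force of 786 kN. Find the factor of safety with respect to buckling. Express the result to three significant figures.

n ≈ 2.88

d_o = 174 mm, d_i = 142 mm
I = π(d_o⁴ − d_i⁴)/64 = π(174⁴ − 142.0⁴)/64 = 2.504×10^7 mm⁴
I = 2.504×10^7 mm⁴ = 2.504×10^-5 m⁴
Effective length L_e = K·L = 0.5 × 6.90 = 3.450 m
P_cr = π²EI / L_e² = π² × 109×10⁹ × 2.504×10^-5 / 3.450² = 2.263×10^6 N
Factor of safety n = P_cr / P = 2262.9 / 786 = 2.88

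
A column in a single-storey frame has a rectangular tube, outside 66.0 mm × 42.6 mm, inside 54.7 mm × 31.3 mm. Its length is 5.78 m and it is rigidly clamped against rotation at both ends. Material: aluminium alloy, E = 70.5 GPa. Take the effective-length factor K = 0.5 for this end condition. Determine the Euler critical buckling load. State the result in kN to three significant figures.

Weak-axis I_min = (h_o·b_o³ − h_i·b_i³)/12 with b_o = 42.6, b_i = 31.30 mm (shorter outer/inner sides).
I_min = (66.0×42.6³ − 54.70×31.30³)/12 = 2.854×10^5 mm⁴
I = 2.854×10^5 mm⁴ = 2.854×10^-7 m⁴
Effective length L_e = K·L = 0.5 × 5.78 = 2.890 m
P_cr = π²EI / L_e² = π² × 70.5×10⁹ × 2.854×10^-7 / 2.890² = 2.378×10^4 N

P_cr ≈ 23.8 kN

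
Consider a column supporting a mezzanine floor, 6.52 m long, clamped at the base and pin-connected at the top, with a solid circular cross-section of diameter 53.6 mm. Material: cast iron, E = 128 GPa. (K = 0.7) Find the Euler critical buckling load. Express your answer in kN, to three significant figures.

P_cr ≈ 24.6 kN

I = πd⁴/64 = π×53.6⁴/64 = 4.052×10^5 mm⁴
I = 4.052×10^5 mm⁴ = 4.052×10^-7 m⁴
Effective length L_e = K·L = 0.7 × 6.52 = 4.564 m
P_cr = π²EI / L_e² = π² × 128×10⁹ × 4.052×10^-7 / 4.564² = 2.457×10^4 N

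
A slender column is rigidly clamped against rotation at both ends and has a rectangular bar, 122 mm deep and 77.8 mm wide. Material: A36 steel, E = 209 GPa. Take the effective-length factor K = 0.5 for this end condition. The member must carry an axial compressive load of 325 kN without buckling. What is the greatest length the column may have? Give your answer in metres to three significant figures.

Buckling occurs about the weak axis: I_min = h·b³/12 with b = 77.8 mm (the shorter side).
I_min = 122×77.8³/12 = 4.788×10^6 mm⁴
I = 4.788×10^-6 m⁴
At the buckling limit P_cr = P = 3.250×10^5 N
From P_cr = π²EI/(K·L)²:  L = (1/K)·√(π²EI/P_cr) = (1/0.5)·√(π²×2.09×10^11×4.788×10^-6/3.250×10^5)
L = 11.0 m

L_max ≈ 11.0 m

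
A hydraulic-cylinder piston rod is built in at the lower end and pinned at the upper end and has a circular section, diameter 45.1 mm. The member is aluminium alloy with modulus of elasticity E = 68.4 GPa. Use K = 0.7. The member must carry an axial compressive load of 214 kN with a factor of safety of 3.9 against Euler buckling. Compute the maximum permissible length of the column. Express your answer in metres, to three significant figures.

I = πd⁴/64 = π×45.1⁴/64 = 2.031×10^5 mm⁴
I = 2.031×10^-7 m⁴
Required critical load P_cr = n·P = 3.9 × 214 = 834.6 kN = 8.346×10^5 N
From P_cr = π²EI/(K·L)²:  L = (1/K)·√(π²EI/P_cr) = (1/0.7)·√(π²×6.84×10^10×2.031×10^-7/8.346×10^5)
L = 0.579 m

L_max ≈ 0.579 m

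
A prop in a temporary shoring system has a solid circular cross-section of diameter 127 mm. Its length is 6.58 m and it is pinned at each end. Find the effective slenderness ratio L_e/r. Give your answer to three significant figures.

I = πd⁴/64 = π×127⁴/64 = 1.277×10^7 mm⁴
A = 1.267×10^4 mm²;  r_min = √(I/A) = √(1.277×10^7/1.267×10^4) = 31.75 mm
L_e = K·L = 1 × 6.58 m = 6.580 m = 6580.0 mm
λ = L_e / r_min = 6580.0 / 31.75 = 207

λ ≈ 207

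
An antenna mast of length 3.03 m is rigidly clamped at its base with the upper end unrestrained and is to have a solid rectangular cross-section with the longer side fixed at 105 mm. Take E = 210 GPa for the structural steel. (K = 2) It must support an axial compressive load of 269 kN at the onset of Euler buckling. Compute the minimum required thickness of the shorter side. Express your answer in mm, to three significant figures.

L_e = K·L = 2 × 3.03 = 6.060 m
Required I = P_cr·L_e²/(π²E) = 2.690×10^5 × 6.060² / (π² × 2.10×10^11) = 4.766×10^-6 m⁴
I_req = 4.766×10^6 mm⁴
Rectangle, weak axis: I_min = h·b³/12 with h = 105 mm fixed  ⇒  b = (12I/h)^(1/3) = 81.7 mm

b ≈ 81.7 mm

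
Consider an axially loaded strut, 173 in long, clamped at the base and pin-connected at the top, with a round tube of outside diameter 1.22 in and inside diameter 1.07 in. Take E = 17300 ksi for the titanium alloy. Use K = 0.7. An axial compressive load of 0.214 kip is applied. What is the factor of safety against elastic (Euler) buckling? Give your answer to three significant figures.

d_o = 1.22 in, d_i = 1.07 in
I = π(d_o⁴ − d_i⁴)/64 = π(1.22⁴ − 1.070⁴)/64 = 4.440×10^-2 in⁴
Effective length L_e = K·L = 0.7 × 173 = 121.1 in
P_cr = π²EI / L_e² = π² × 17300×10³ × 4.440×10^-2 / 121.1² = 517.0 lb
Factor of safety n = P_cr / P = 0.51696 / 0.214 = 2.42

n ≈ 2.42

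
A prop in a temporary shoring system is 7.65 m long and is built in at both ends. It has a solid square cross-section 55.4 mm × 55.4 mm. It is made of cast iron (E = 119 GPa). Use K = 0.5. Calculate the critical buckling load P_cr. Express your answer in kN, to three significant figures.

P_cr ≈ 63.0 kN

I = a⁴/12 = 55.4⁴/12 = 7.850×10^5 mm⁴
I = 7.850×10^5 mm⁴ = 7.850×10^-7 m⁴
Effective length L_e = K·L = 0.5 × 7.65 = 3.825 m
P_cr = π²EI / L_e² = π² × 119×10⁹ × 7.850×10^-7 / 3.825² = 6.301×10^4 N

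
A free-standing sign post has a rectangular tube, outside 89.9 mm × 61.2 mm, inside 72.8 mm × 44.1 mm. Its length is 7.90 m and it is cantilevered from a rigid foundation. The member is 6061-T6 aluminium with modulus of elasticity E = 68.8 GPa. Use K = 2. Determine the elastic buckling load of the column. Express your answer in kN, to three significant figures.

P_cr ≈ 3.26 kN

Weak-axis I_min = (h_o·b_o³ − h_i·b_i³)/12 with b_o = 61.2, b_i = 44.10 mm (shorter outer/inner sides).
I_min = (89.9×61.2³ − 72.80×44.10³)/12 = 1.197×10^6 mm⁴
I = 1.197×10^6 mm⁴ = 1.197×10^-6 m⁴
Effective length L_e = K·L = 2 × 7.90 = 15.80 m
P_cr = π²EI / L_e² = π² × 68.8×10⁹ × 1.197×10^-6 / 15.80² = 3.256×10^3 N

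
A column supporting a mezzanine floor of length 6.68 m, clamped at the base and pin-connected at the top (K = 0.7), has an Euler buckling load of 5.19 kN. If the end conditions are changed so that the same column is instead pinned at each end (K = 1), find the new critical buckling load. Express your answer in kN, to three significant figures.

P_cr ≈ 2.54 kN

P_cr ∝ 1/K², so P_cr,new = P_cr,old × (K_old/K_new)² = 5.19 × (0.7/1)²
= 5.19 × 0.4900 = 2.54 kN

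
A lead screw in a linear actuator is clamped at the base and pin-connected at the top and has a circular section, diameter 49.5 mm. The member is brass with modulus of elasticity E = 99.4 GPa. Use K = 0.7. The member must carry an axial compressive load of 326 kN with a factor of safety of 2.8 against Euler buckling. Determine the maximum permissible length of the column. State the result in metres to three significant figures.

L_max ≈ 0.804 m

I = πd⁴/64 = π×49.5⁴/64 = 2.947×10^5 mm⁴
I = 2.947×10^-7 m⁴
Required critical load P_cr = n·P = 2.8 × 326 = 912.8 kN = 9.128×10^5 N
From P_cr = π²EI/(K·L)²:  L = (1/K)·√(π²EI/P_cr) = (1/0.7)·√(π²×9.94×10^10×2.947×10^-7/9.128×10^5)
L = 0.804 m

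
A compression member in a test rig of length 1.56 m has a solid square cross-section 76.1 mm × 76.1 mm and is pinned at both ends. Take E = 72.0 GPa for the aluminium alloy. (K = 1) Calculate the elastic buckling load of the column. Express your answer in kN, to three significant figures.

P_cr ≈ 816 kN

I = a⁴/12 = 76.1⁴/12 = 2.795×10^6 mm⁴
I = 2.795×10^6 mm⁴ = 2.795×10^-6 m⁴
Effective length L_e = K·L = 1 × 1.56 = 1.560 m
P_cr = π²EI / L_e² = π² × 72.0×10⁹ × 2.795×10^-6 / 1.560² = 8.161×10^5 N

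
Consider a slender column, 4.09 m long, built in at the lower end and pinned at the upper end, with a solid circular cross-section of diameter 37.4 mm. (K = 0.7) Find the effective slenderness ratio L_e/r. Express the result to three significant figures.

λ ≈ 306

For a solid circle r = d/4 = 37.4/4 = 9.350 mm
L_e = K·L = 0.7 × 4.09 m = 2.863 m = 2863.0 mm
λ = L_e / r_min = 2863.0 / 9.350 = 306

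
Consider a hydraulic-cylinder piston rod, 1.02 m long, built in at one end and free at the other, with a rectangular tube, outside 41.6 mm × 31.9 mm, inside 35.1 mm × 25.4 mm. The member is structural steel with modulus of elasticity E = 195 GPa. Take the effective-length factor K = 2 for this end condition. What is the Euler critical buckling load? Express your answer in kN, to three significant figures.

Weak-axis I_min = (h_o·b_o³ − h_i·b_i³)/12 with b_o = 31.9, b_i = 25.40 mm (shorter outer/inner sides).
I_min = (41.6×31.9³ − 35.10×25.40³)/12 = 6.460×10^4 mm⁴
I = 6.460×10^4 mm⁴ = 6.460×10^-8 m⁴
Effective length L_e = K·L = 2 × 1.02 = 2.040 m
P_cr = π²EI / L_e² = π² × 195×10⁹ × 6.460×10^-8 / 2.040² = 2.988×10^4 N

P_cr ≈ 29.9 kN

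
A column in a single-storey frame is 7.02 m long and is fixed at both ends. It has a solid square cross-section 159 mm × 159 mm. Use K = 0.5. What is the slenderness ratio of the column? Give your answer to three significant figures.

For a square r = a/√12 = 159/√12 = 45.90 mm
L_e = K·L = 0.5 × 7.02 m = 3.510 m = 3510.0 mm
λ = L_e / r_min = 3510.0 / 45.90 = 76.5

λ ≈ 76.5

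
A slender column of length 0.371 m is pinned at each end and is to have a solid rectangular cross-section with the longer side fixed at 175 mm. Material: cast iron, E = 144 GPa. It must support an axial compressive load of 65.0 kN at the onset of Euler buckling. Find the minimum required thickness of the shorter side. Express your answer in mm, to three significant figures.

L_e = K·L = 1 × 0.371 = 0.3710 m
Required I = P_cr·L_e²/(π²E) = 6.500×10^4 × 0.3710² / (π² × 1.44×10^11) = 6.295×10^-9 m⁴
I_req = 6.295×10^3 mm⁴
Rectangle, weak axis: I_min = h·b³/12 with h = 175 mm fixed  ⇒  b = (12I/h)^(1/3) = 7.56 mm

b ≈ 7.56 mm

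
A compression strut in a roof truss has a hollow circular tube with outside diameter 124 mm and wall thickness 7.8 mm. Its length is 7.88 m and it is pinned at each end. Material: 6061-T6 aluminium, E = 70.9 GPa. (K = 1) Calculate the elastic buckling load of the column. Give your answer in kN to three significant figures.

Inner diameter d_i = 124 − 2×7.8 = 108.4 mm
I = π(d_o⁴ − d_i⁴)/64 = π(124⁴ − 108.4⁴)/64 = 4.828×10^6 mm⁴
I = 4.828×10^6 mm⁴ = 4.828×10^-6 m⁴
Effective length L_e = K·L = 1 × 7.88 = 7.880 m
P_cr = π²EI / L_e² = π² × 70.9×10⁹ × 4.828×10^-6 / 7.880² = 5.440×10^4 N

P_cr ≈ 54.4 kN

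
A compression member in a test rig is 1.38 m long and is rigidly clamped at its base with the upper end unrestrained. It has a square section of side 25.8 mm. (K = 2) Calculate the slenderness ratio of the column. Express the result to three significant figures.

For a square r = a/√12 = 25.8/√12 = 7.448 mm
L_e = K·L = 2 × 1.38 m = 2.760 m = 2760.0 mm
λ = L_e / r_min = 2760.0 / 7.448 = 371

λ ≈ 371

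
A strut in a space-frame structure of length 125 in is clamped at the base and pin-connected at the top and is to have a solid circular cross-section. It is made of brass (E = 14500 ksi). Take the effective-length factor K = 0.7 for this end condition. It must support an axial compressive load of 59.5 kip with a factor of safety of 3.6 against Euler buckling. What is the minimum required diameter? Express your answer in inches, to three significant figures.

d ≈ 3.91 in

Required P_cr = n·P = 3.6 × 59.5 = 214.2 kip
L_e = K·L = 0.7 × 125 = 87.50 in
Required I = P_cr·L_e²/(π²E) = 2.142×10^5 × 87.50² / (π² × 1.45×10^7) = 11.46 in⁴
Solid circle: I = πd⁴/64  ⇒  d = (64I/π)^(1/4) = (64×11.46/π)^(1/4) = 3.91 in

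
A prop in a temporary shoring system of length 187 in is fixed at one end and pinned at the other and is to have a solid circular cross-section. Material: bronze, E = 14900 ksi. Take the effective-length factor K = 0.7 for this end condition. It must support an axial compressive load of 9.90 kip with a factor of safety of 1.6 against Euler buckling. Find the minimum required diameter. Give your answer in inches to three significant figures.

d ≈ 2.48 in

Required P_cr = n·P = 1.6 × 9.90 = 15.84 kip
L_e = K·L = 0.7 × 187 = 130.9 in
Required I = P_cr·L_e²/(π²E) = 1.584×10^4 × 130.9² / (π² × 1.49×10^7) = 1.846 in⁴
Solid circle: I = πd⁴/64  ⇒  d = (64I/π)^(1/4) = (64×1.846/π)^(1/4) = 2.48 in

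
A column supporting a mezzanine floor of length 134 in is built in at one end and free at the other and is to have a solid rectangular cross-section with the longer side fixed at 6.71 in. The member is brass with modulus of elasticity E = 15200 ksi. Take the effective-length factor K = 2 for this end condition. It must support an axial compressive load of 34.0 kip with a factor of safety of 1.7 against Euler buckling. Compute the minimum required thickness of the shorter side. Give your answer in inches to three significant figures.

Required P_cr = n·P = 1.7 × 34.0 = 57.80 kip
L_e = K·L = 2 × 134 = 268.0 in
Required I = P_cr·L_e²/(π²E) = 5.780×10^4 × 268.0² / (π² × 1.52×10^7) = 27.67 in⁴
Rectangle, weak axis: I_min = h·b³/12 with h = 6.71 in fixed  ⇒  b = (12I/h)^(1/3) = 3.67 in

b ≈ 3.67 in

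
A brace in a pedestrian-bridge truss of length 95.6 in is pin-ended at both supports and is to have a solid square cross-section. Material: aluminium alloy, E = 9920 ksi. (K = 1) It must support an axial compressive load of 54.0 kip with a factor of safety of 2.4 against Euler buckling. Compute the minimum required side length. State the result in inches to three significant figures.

a ≈ 3.47 in

Required P_cr = n·P = 2.4 × 54.0 = 129.6 kip
L_e = K·L = 1 × 95.6 = 95.60 in
Required I = P_cr·L_e²/(π²E) = 1.296×10^5 × 95.60² / (π² × 9.92×10^6) = 12.10 in⁴
Solid square: I = a⁴/12  ⇒  a = (12I)^(1/4) = (12×12.10)^(1/4) = 3.47 in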